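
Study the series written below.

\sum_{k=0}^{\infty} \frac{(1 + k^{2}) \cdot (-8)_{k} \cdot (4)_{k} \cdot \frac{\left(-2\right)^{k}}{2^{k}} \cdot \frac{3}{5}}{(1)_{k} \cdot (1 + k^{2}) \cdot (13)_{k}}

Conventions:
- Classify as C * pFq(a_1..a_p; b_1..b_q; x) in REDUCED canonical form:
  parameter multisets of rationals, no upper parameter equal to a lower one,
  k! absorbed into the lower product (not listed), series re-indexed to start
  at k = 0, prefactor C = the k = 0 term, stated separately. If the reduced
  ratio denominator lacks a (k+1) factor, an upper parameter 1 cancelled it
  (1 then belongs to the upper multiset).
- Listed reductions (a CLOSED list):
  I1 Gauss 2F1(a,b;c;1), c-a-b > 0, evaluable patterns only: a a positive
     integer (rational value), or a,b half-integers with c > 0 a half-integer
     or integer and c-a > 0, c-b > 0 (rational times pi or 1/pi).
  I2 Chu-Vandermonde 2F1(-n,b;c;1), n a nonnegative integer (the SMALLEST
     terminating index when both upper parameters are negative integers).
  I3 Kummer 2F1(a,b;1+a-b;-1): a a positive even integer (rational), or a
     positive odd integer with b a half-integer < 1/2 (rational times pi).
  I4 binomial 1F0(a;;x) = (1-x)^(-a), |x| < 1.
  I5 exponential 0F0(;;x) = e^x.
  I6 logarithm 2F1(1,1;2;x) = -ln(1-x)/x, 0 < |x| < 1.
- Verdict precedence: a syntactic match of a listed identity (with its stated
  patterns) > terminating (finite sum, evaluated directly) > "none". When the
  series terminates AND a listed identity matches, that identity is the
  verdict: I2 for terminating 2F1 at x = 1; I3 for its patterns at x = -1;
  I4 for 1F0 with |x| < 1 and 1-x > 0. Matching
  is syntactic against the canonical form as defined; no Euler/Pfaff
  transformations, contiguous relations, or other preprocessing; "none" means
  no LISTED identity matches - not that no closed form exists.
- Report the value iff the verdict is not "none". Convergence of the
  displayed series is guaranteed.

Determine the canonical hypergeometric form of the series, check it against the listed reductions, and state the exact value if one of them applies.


Classification (C = \frac{3}{5}): 2F1 with upper {-8, 4}, lower {13}, argument x = -1. Verdict: the Kummer evaluation I3 fires (x = -1; c = 13 equals 1+a-b for upper {-8, 4}: listed pattern). Exact value: \frac{33}{5}.

First insight: t_0 being \frac{3}{5}, the two k-th powers (C = 3/5, x = -1) combine into one argument.
Ratio: r(k) = -1 * (k-8) (k+4) / [(k+13) (k+1)] ; factor over Q: parameters, x = -1, and C = \frac{3}{5}.


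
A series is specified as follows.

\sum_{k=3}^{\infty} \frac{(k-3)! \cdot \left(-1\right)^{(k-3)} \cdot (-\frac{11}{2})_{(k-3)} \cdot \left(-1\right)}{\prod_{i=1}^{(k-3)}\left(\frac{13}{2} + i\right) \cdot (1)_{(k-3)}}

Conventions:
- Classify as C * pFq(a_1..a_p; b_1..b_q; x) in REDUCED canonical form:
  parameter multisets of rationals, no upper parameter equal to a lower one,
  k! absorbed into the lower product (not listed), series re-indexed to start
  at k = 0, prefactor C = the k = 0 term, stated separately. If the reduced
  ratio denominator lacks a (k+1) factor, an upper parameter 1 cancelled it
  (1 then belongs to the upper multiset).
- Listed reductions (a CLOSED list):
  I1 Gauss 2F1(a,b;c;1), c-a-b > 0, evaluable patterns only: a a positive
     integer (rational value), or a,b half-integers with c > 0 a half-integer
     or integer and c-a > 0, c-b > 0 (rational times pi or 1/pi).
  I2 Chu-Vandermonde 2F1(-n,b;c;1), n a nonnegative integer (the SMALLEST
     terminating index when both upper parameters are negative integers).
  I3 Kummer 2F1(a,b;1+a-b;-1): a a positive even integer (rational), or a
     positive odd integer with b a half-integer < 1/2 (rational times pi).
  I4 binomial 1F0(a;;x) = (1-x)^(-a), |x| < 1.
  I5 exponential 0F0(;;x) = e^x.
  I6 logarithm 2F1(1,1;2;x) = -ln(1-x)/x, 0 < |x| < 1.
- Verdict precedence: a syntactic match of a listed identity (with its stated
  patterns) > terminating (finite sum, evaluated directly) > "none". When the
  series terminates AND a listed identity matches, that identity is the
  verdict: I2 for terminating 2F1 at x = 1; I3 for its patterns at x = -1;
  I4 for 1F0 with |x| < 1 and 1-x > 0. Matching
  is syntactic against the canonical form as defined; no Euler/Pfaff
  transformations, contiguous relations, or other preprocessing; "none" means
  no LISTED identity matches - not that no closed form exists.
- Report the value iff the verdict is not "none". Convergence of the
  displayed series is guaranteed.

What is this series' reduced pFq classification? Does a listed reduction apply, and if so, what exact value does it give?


x = -1 here; the reduced form reads 2F1, upper {-\frac{11}{2}, 1}, lower {\frac{15}{2}}, C = -1. Verdict: the Kummer evaluation I3 matches (x = -1; c = \frac{15}{2} equals 1+a-b for upper {-\frac{11}{2}, 1}: listed pattern). Its exact value is \left(-\frac{3003}{4096}\right) \cdot \pi.

Structural cue: t_0 = -1 here, and (1)_k (C = -1, x = -1) is k! itself.
Term ratio: r(k) = -1 * (k-\frac{11}{2}) (k+1) / [(k+\frac{15}{2}) (k+1)] - poly over poly, x = -1 from leading terms; C = -1 at k = 0.


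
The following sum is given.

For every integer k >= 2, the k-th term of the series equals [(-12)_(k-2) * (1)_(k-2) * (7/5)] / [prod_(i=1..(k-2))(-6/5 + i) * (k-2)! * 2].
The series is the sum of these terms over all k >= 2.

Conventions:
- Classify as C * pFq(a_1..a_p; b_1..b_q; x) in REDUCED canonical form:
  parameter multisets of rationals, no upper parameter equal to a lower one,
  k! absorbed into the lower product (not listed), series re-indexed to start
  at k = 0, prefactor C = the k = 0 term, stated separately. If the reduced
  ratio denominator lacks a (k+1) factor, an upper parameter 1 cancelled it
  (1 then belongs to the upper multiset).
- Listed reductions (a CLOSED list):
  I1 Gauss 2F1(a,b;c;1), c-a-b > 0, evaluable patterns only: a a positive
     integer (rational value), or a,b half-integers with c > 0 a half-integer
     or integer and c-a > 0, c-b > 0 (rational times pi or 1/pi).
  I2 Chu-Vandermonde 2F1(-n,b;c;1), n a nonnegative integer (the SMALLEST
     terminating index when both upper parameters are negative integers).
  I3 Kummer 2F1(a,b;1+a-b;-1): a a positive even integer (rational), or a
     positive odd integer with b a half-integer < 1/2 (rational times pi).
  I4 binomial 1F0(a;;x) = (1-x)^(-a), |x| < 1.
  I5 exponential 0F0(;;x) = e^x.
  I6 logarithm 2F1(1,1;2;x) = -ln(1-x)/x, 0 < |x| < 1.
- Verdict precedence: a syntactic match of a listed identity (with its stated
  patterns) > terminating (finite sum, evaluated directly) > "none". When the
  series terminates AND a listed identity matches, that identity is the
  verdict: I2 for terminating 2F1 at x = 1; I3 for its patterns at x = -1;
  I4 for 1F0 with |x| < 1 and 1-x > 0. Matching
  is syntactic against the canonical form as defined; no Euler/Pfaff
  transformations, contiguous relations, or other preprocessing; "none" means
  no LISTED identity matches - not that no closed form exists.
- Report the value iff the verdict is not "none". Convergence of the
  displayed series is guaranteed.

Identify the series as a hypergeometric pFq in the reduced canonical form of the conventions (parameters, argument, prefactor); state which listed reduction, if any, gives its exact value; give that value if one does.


The tell: with t_0 = 7/10, the lower running product (C = 7/10) is a rising factorial.
Ratio: r(k) = 1 * (k-12) (k+1) / [(k-1/5) (k+1)] - rational in k. x = 1; t_0 = 7/10; negate the roots.

Reduced: x = 1, 2F1, upper = {-12, 1}, lower = {-1/5}, C = 7/10. Verdict at x = 1: Vandermonde's identity (I2) matches (terminating 2F1 at x = 1 with n = 12, b = 1, c = -1/5). Hence: -7/90.


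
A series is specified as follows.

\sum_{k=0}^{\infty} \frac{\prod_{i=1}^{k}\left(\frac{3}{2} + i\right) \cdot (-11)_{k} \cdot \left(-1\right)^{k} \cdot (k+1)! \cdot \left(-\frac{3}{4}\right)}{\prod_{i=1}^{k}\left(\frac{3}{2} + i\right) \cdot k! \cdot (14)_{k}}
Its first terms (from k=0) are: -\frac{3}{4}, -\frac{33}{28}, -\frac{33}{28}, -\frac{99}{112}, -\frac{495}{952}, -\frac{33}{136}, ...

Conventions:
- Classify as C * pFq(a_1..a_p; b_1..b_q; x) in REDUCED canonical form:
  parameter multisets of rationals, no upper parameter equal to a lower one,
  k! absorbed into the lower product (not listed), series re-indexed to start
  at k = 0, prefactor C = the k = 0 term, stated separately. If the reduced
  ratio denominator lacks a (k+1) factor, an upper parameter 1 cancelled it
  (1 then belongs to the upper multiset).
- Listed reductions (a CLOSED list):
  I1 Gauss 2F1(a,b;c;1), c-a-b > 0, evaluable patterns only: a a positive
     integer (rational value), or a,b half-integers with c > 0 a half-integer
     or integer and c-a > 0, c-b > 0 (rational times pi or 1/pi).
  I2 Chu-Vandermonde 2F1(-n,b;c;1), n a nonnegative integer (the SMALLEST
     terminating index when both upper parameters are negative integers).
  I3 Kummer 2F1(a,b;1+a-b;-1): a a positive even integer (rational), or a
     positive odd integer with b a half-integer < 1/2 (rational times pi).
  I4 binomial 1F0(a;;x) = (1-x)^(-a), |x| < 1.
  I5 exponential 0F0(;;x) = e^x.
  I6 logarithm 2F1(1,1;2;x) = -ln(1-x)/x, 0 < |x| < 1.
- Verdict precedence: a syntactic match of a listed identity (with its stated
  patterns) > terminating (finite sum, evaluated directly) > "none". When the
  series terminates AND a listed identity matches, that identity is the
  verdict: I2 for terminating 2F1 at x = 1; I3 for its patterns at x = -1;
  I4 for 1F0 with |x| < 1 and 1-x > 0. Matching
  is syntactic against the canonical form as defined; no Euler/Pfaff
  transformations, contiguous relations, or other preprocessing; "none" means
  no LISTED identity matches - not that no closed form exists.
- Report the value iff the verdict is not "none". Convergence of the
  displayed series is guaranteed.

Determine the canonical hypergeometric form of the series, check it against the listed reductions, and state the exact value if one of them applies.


Classification (C = -\frac{3}{4}): 2F1 with upper {-11, 2}, lower {14}, argument x = -1. Verdict: Kummer's theorem (I3) applies (x = -1; c = 14 equals 1+a-b for upper {-11, 2}: listed pattern). Its exact value is -\frac{39}{8}.

Key observation: t_0 being -\frac{3}{4}, the running product (C = -3/4, x = -1) telescopes to a rising factorial.
Consecutive-term ratio: r(k) = -1 * (k-11) (k+2) / [(k+14) (k+1)] - rational; roots negated = parameters, x = -1, C = -\frac{3}{4}.


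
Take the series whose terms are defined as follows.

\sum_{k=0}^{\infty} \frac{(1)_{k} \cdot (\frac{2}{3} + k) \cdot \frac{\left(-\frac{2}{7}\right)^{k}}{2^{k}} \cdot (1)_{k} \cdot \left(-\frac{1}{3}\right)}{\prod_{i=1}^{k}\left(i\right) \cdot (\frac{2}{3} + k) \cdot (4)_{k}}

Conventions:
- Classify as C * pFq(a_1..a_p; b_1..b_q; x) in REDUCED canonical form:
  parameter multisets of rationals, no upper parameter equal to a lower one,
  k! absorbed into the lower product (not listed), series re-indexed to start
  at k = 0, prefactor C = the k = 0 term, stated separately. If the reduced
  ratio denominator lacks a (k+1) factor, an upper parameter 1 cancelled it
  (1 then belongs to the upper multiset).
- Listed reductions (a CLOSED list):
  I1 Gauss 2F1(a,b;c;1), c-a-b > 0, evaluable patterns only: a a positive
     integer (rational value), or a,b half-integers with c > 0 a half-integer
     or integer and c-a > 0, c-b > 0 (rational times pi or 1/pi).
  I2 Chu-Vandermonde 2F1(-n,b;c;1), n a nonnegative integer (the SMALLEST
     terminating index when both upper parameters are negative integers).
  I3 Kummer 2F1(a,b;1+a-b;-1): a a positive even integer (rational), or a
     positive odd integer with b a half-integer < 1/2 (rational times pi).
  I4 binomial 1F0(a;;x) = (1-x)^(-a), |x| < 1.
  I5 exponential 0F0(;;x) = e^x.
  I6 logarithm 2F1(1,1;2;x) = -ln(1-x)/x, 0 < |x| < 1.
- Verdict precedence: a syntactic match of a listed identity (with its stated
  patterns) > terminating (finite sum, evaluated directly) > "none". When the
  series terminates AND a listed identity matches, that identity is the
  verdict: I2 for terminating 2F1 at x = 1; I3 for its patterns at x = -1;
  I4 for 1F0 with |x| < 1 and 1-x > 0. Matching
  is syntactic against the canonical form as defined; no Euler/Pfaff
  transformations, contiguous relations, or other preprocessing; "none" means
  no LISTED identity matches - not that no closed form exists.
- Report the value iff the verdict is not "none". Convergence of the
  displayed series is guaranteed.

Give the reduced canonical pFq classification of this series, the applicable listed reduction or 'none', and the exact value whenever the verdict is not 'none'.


Reduced: x = -\frac{1}{7}, 2F1, upper = {1, 1}, lower = {4}, C = -\frac{1}{3}. Verdict: none (x = -\frac{1}{7}): each listed identity misses the multisets {1, 1} ; {4}.

Key step: t_0 = -\frac{1}{3} here, and striking the common factor k + 2/3 reduces the term (C = -1/3, x = -1/7).
Term ratio: r(k) = -\frac{1}{7} * (k+1) (k+1) / [(k+4) (k+1)] - rational; roots negated = parameters, x = -\frac{1}{7}, C = -\frac{1}{3}.


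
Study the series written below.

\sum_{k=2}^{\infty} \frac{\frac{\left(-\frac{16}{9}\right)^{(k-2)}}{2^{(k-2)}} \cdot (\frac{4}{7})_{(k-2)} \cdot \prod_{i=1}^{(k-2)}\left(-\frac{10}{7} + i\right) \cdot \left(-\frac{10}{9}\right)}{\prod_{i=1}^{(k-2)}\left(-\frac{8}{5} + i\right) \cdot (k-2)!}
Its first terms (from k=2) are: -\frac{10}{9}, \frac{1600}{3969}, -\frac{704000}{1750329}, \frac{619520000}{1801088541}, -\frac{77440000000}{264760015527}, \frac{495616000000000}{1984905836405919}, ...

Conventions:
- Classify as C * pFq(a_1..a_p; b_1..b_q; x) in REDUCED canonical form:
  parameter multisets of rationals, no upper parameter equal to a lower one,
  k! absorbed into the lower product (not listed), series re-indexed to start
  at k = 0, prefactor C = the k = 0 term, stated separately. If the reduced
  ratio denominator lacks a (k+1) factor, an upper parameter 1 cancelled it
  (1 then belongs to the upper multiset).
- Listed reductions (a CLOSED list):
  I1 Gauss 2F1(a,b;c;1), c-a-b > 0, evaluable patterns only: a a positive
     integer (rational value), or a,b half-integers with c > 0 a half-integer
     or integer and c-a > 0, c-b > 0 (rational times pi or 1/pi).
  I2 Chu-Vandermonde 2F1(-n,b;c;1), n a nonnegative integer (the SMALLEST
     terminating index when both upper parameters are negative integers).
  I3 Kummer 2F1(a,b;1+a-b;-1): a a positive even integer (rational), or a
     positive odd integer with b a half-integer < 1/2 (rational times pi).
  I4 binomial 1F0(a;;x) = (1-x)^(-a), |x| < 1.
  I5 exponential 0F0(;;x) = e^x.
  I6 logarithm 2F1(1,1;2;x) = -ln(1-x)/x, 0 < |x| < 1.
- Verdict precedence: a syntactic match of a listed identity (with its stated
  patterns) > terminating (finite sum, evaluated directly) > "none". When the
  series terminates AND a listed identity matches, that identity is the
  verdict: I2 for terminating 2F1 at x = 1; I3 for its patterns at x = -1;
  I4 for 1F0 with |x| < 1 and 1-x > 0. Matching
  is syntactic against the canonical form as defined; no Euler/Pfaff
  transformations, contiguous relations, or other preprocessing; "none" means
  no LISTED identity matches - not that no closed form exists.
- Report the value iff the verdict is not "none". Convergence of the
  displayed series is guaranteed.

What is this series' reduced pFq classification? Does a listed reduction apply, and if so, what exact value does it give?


This is -\frac{10}{9} * 2F1(-\frac{3}{7}, \frac{4}{7}; -\frac{3}{5}; -\frac{8}{9}) in reduced canonical form. Verdict: none - this 2F1 at x = -\frac{8}{9} matches no listed pattern, and upper {-\frac{3}{7}, \frac{4}{7}} holds no stopper.

Structural cue: from the first term -\frac{10}{9}: the running product (C = -10/9, x = -8/9) telescopes to a rising factorial.
Adjacent-term ratio: r(k) = -\frac{8}{9} * (k-\frac{3}{7}) (k+\frac{4}{7}) / [(k-\frac{3}{5}) (k+1)] - rational; roots negated = parameters, x = -\frac{8}{9}, C = -\frac{10}{9}.


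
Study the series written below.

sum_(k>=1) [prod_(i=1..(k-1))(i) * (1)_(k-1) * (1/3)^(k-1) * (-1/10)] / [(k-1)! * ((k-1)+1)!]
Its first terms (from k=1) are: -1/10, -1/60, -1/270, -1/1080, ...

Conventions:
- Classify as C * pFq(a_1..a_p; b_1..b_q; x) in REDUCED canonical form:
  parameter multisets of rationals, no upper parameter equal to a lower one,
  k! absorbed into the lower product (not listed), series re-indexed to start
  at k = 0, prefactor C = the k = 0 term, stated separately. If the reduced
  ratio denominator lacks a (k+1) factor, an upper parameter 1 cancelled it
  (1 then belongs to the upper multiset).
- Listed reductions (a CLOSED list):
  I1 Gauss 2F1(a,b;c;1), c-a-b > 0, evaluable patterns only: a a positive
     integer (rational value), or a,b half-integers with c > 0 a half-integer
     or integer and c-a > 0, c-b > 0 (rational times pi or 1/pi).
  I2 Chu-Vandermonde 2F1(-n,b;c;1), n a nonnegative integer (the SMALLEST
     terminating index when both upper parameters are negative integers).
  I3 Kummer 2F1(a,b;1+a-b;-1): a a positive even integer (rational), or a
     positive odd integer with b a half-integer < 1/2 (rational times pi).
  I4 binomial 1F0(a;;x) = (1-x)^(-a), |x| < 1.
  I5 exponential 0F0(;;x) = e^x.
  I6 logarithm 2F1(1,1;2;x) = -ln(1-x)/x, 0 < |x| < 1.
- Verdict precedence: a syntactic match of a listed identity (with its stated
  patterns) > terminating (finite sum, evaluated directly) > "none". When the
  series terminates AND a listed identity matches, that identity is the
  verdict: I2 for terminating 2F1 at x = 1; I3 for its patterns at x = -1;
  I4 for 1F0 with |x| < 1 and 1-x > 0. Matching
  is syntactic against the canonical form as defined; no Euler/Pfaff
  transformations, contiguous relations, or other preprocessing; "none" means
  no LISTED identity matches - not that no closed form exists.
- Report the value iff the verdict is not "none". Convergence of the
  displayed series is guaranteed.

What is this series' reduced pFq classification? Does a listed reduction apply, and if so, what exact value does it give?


Classification (C = -1/10): 2F1 with upper {1, 1}, lower {2}, argument x = 1/3. Verdict: the I6 logarithm reduction applies (the logarithm: parameters (1,1;2), x = 1/3). Hence: (3/10) * ln(2/3).

Key observation: from the first term -1/10: the denominator's factorial ratio (C = -1/10) is a lower Pochhammer.
Adjacent-term ratio: r(k) = (1/3) * (k+1) (k+1) / [(k+2) (k+1)] - rational in k. x = (1/3); t_0 = -1/10; negate the roots.


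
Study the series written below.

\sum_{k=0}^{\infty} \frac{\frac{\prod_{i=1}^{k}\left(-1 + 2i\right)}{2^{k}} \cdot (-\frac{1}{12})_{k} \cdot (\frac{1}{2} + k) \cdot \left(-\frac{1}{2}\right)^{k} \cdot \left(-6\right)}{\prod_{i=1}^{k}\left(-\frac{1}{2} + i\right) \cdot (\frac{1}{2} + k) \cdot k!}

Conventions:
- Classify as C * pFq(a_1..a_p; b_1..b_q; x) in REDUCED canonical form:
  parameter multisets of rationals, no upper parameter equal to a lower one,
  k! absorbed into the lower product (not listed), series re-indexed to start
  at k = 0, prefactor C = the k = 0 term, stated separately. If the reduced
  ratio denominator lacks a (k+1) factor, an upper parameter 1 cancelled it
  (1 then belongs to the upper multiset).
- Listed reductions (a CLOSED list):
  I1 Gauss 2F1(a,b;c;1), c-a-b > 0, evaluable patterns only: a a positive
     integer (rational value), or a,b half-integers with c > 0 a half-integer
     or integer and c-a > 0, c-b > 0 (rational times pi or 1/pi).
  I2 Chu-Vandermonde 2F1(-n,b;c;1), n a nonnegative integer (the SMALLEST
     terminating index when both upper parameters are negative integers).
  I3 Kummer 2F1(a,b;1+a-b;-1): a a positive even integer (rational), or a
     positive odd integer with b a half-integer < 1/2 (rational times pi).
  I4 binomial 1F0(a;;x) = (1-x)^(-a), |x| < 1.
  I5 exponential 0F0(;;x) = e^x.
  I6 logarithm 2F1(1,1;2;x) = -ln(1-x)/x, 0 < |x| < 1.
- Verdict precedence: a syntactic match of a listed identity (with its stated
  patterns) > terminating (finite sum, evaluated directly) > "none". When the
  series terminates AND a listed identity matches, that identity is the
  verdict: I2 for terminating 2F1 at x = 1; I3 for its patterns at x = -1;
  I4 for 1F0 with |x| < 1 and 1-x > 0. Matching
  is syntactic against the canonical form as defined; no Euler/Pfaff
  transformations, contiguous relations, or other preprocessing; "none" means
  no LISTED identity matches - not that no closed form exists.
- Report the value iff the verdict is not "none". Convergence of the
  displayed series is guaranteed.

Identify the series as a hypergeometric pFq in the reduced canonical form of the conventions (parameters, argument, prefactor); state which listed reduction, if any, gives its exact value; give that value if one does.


This is -6 * 1F0(-\frac{1}{12}; -; -\frac{1}{2}) in reduced canonical form. Verdict: binomial (I4) fires (the 1F0 binomial series: exponent 1/12, x = -\frac{1}{2}). Its exact value is \left(-6\right) \cdot \left(\frac{3}{2}\right)^{\frac{1}{12}}.

Key step: t_0 = -6 here, and the lower running product (C = -6, x = -1/2) is a rising factorial.
Adjacent-term ratio: r(k) = -\frac{1}{2} * (k-\frac{1}{12}) / [(k+1)] - poly over poly, x = -\frac{1}{2} from leading terms; C = -6 at k = 0.


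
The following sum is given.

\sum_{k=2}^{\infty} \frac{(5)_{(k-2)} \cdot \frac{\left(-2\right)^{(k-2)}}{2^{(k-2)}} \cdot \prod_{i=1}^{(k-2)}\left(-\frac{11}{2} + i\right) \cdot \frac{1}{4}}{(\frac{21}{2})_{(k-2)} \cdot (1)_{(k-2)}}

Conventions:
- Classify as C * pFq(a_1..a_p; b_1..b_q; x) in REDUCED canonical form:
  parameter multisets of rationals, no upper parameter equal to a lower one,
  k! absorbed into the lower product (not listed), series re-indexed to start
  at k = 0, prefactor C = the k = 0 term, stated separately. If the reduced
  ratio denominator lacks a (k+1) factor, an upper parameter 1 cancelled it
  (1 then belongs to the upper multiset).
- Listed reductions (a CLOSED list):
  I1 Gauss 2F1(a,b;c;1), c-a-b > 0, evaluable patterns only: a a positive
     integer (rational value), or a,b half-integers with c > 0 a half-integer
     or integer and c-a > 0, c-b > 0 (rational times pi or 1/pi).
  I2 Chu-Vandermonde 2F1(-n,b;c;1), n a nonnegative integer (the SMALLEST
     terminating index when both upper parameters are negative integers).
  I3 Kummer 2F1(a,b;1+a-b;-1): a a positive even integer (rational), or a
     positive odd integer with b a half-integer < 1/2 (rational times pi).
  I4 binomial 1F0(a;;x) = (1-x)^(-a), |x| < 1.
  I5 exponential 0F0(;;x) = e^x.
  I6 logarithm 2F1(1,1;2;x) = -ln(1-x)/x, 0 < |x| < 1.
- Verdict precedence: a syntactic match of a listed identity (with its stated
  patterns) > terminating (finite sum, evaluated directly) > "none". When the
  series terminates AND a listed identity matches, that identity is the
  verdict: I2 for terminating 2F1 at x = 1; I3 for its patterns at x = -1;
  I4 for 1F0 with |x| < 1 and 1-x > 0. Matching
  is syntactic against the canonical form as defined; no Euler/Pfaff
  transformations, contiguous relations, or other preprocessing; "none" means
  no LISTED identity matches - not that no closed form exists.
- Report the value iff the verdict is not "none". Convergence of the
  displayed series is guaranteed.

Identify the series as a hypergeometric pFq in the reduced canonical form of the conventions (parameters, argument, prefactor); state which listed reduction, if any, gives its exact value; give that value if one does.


Classification (C = \frac{1}{4}): 2F1 with upper {-\frac{9}{2}, 5}, lower {\frac{21}{2}}, argument x = -1. Verdict at x = -1: the Kummer evaluation I3 matches (x = -1; c = \frac{21}{2} equals 1+a-b for upper {-\frac{9}{2}, 5}: listed pattern). Sum: \frac{2078505}{4194304} \cdot \pi.

Key step: with t_0 = \frac{1}{4}, the two k-th powers (C = 1/4, x = -1) combine into one argument.
Term ratio: r(k) = -1 * (k-\frac{9}{2}) (k+5) / [(k+\frac{21}{2}) (k+1)] - rational in k. x = -1; t_0 = \frac{1}{4}; negate the roots.


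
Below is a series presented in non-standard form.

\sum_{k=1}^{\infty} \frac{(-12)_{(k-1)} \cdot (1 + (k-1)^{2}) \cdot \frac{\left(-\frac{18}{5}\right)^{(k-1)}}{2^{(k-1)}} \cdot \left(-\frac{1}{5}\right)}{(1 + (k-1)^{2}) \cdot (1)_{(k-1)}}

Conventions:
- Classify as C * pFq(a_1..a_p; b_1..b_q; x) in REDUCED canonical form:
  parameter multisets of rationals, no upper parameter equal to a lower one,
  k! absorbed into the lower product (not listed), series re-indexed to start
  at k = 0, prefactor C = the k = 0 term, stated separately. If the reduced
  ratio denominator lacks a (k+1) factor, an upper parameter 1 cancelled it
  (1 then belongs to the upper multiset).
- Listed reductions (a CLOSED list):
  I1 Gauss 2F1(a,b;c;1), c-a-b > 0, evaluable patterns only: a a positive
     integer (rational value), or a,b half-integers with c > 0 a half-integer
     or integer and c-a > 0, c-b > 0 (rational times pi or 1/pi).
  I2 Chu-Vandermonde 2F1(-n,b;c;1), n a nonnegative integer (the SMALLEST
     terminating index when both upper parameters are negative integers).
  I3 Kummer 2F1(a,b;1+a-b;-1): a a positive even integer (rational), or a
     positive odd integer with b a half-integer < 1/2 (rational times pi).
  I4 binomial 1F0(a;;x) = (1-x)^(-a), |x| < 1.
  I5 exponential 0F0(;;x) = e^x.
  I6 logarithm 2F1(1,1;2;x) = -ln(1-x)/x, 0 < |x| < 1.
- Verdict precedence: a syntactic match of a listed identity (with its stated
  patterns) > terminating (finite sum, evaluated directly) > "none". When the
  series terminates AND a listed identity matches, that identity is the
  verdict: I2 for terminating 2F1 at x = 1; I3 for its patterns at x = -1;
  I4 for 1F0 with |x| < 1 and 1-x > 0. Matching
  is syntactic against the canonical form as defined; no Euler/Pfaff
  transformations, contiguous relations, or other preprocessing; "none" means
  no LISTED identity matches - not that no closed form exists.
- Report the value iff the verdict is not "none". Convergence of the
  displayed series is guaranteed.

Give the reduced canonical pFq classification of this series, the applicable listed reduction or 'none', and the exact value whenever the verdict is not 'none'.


Prefactor -\frac{1}{5}, argument -\frac{9}{5}: 1F0 with upper {-12} over lower {-}. Verdict: terminating - upper -12 stops the sum at k = 12; the 13 terms are added exactly. Exact value: -\frac{56693912375296}{1220703125}.

Structural cue: with t_0 = -\frac{1}{5}, striking the common factor k^2 + 1 reduces the term (C = -1/5).
Ratio: r(k) = -\frac{9}{5} * (k-12) / [(k+1)] ; factor over Q: parameters, x = -\frac{9}{5}, and C = -\frac{1}{5}.


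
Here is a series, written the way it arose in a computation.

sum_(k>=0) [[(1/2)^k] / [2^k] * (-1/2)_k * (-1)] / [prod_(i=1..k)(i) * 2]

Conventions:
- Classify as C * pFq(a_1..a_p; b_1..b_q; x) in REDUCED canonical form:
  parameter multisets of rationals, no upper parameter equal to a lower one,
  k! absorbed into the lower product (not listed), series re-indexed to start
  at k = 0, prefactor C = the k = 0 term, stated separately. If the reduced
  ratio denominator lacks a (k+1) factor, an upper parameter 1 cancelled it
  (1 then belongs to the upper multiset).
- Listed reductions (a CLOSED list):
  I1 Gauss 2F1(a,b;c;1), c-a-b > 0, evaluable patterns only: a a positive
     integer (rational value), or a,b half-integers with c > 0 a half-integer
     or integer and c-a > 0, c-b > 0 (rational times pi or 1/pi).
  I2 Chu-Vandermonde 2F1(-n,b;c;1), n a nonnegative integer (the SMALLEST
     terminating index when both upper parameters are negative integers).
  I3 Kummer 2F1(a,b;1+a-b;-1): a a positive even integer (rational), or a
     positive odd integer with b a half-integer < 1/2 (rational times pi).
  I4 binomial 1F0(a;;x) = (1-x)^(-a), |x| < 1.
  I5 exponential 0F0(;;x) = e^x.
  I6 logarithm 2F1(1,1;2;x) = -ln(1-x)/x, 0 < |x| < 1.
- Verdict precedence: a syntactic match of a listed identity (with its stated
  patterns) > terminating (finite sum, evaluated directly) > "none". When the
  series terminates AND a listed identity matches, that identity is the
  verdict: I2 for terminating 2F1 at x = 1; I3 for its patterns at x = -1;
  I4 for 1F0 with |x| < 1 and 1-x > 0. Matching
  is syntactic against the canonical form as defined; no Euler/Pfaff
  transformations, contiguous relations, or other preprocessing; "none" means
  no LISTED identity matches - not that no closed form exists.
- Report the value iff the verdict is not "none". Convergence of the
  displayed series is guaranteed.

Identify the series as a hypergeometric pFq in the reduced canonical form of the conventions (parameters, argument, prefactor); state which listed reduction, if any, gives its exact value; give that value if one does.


First insight: from the first term -1/2: the constant factors (prefactor -1/2) combine into one prefactor.
Ratio: r(k) = (1/4) * (k-1/2) / [(k+1)] - poly over poly, x = (1/4) from leading terms; C = -1/2 at k = 0.

Prefactor -1/2, argument 1/4: 1F0 with upper {-1/2} over lower {-}. Verdict: binomial (I4) applies (the 1F0 binomial series: exponent 1/2, x = 1/4). Sum: (-1/2) * (3/4)^(1/2).


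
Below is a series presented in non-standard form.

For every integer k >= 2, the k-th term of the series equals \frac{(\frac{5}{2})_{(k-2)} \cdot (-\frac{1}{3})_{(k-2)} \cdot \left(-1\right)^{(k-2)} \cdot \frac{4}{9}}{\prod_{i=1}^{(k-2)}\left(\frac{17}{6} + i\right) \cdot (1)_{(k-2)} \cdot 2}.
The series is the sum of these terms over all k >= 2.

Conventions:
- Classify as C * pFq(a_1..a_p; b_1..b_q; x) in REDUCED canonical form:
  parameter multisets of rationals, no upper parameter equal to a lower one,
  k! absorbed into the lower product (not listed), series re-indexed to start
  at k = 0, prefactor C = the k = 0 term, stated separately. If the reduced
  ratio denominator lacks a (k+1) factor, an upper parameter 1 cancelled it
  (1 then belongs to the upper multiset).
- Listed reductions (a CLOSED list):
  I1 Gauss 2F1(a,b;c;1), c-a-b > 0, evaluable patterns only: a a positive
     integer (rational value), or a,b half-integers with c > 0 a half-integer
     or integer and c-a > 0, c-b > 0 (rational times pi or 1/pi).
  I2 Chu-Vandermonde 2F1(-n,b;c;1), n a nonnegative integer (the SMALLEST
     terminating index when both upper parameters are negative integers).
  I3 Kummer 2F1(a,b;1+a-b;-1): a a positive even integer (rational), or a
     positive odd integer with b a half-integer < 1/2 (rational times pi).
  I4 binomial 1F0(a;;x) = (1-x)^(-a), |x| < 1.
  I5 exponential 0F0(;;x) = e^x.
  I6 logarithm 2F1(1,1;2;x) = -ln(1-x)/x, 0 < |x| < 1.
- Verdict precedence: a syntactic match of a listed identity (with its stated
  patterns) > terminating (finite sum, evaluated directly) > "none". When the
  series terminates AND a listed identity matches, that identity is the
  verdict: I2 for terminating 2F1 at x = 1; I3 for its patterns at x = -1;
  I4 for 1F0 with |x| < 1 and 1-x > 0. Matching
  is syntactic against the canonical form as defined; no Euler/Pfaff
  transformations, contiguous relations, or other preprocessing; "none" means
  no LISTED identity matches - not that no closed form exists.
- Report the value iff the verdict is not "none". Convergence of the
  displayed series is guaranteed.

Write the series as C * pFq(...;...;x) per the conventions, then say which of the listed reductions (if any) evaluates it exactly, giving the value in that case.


Classification (C = \frac{2}{9}): 2F1 with upper {-\frac{1}{3}, \frac{5}{2}}, lower {\frac{23}{6}}, argument x = -1. Verdict: none (x = -1): each listed identity misses the multisets {-\frac{1}{3}, \frac{5}{2}} ; {\frac{23}{6}}.

Key observation: t_0 = \frac{2}{9} here, and the lower running product (prefactor 2/9) is a rising factorial.
Step ratio: r(k) = -1 * (k-\frac{1}{3}) (k+\frac{5}{2}) / [(k+\frac{23}{6}) (k+1)] - rational; roots negated = parameters, x = -1, C = \frac{2}{9}.


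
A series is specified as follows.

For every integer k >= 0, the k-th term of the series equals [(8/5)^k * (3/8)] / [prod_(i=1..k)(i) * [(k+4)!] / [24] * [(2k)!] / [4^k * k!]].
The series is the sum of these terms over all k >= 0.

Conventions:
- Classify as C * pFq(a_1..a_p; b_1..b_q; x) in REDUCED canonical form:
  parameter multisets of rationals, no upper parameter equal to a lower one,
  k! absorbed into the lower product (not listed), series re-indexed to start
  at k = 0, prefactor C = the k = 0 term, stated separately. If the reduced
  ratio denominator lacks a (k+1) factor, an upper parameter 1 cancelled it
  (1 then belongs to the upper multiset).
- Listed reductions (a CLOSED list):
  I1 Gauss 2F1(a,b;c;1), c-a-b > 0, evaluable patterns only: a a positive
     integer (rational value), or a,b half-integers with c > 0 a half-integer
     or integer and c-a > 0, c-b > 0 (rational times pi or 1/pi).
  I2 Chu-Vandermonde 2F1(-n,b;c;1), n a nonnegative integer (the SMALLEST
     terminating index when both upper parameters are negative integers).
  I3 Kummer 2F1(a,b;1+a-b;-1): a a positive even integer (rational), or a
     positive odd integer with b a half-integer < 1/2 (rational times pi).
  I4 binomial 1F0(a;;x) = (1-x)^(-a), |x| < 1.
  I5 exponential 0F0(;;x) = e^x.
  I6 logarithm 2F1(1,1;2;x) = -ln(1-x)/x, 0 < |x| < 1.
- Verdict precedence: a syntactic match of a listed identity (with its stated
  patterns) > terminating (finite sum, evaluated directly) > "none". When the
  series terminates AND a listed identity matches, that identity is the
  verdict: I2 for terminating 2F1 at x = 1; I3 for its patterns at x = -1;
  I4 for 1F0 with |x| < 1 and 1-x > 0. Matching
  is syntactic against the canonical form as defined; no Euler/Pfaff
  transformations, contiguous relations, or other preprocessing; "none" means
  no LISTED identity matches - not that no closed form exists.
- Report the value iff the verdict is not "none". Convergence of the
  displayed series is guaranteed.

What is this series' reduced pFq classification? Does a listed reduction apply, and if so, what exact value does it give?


Structural cue: from the first term 3/8: the product of the first k integers (C = 3/8, x = 8/5) is k!.
Step ratio: r(k) = (8/5) * 1 / [(k+1/2) (k+5) (k+1)] - poly over poly, x = (8/5) from leading terms; C = 3/8 at k = 0.

Classification (C = 3/8): 0F2 with upper {-}, lower {1/2, 5}, argument x = 8/5. Verdict: none. Every listed pattern misses the 0F2 form at 8/5, upper {-}.


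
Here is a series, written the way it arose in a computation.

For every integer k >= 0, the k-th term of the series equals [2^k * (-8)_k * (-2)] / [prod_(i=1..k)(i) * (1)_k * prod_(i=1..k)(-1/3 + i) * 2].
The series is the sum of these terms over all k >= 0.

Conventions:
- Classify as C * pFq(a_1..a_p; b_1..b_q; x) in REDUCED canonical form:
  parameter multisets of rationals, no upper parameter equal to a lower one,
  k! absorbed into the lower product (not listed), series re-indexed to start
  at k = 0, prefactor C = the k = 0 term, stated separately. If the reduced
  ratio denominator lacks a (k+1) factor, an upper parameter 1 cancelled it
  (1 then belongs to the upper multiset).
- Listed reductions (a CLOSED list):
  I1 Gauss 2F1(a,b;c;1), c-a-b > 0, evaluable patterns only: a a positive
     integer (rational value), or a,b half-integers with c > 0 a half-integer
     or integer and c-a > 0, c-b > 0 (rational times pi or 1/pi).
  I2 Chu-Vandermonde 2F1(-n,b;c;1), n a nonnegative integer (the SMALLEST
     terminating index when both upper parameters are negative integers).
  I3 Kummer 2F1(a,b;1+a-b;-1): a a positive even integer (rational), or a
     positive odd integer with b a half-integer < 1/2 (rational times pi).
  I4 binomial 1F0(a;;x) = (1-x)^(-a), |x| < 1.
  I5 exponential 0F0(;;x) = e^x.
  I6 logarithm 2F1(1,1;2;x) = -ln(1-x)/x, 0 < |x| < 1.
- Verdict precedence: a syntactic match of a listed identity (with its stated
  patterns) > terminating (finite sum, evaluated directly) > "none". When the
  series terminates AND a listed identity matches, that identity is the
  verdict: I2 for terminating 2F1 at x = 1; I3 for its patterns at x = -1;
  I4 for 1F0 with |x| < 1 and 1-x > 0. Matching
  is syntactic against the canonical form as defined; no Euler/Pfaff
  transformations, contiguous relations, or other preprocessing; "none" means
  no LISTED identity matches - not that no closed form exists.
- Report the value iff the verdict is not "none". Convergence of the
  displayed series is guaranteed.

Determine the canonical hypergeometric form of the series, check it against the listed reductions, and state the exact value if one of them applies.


The series (x = 2) is 1F2: upper {-8}, lower {2/3, 1}, prefactor -1. Verdict: terminating - no listed pattern fits, but -8 in the upper list cuts the series at k = 8; direct evaluation. Hence: -10469110921/1685992000.

Key step: t_0 being -1, the constant factors (prefactor -1) combine into one prefactor.
Term ratio: r(k) = 2 * (k-8) / [(k+2/3) (k+1) (k+1)] - rational; roots negated = parameters, x = 2, C = -1.


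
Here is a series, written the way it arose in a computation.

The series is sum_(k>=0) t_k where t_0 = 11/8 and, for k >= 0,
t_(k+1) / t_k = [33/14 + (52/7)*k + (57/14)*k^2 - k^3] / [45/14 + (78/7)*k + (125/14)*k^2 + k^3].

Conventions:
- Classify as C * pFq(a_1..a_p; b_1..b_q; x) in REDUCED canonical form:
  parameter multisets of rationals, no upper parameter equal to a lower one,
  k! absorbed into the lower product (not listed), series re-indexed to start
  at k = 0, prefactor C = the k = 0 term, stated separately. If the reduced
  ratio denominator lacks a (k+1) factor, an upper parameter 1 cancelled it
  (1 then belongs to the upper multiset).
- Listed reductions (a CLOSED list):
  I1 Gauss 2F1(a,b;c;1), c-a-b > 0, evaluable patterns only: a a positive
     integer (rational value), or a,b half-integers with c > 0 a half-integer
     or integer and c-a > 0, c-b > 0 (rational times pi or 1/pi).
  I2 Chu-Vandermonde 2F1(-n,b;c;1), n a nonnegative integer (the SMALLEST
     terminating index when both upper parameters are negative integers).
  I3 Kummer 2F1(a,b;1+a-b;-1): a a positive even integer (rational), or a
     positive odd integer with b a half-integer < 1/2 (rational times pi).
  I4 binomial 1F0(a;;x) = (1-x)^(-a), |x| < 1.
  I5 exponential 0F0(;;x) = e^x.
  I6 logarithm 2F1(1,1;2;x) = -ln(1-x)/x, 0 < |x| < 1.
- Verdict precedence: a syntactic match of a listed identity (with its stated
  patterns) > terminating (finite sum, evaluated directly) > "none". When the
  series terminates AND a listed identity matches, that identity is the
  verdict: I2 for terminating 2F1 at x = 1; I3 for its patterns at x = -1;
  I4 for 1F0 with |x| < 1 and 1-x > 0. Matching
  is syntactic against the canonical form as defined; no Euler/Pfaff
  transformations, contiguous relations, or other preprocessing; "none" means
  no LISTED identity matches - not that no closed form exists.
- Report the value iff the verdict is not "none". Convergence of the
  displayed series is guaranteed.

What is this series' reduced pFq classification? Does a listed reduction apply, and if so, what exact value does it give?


This is 11/8 * 2F1(-11/2, 1; 15/2; -1) in reduced canonical form. Verdict: Kummer (I3) matches (x = -1; c = 15/2 equals 1+a-b for upper {-11/2, 1}: listed pattern). Sum: (33033/32768) * pi.

The tell: t_0 being 11/8, the parameter 3/7 appears in both the upper and lower lists and cancels.
Adjacent-term ratio: r(k) = (-1) * (k-11/2) (k+1) / [(k+15/2) (k+1)] ; factor over Q: parameters, x = (-1), and C = 11/8.


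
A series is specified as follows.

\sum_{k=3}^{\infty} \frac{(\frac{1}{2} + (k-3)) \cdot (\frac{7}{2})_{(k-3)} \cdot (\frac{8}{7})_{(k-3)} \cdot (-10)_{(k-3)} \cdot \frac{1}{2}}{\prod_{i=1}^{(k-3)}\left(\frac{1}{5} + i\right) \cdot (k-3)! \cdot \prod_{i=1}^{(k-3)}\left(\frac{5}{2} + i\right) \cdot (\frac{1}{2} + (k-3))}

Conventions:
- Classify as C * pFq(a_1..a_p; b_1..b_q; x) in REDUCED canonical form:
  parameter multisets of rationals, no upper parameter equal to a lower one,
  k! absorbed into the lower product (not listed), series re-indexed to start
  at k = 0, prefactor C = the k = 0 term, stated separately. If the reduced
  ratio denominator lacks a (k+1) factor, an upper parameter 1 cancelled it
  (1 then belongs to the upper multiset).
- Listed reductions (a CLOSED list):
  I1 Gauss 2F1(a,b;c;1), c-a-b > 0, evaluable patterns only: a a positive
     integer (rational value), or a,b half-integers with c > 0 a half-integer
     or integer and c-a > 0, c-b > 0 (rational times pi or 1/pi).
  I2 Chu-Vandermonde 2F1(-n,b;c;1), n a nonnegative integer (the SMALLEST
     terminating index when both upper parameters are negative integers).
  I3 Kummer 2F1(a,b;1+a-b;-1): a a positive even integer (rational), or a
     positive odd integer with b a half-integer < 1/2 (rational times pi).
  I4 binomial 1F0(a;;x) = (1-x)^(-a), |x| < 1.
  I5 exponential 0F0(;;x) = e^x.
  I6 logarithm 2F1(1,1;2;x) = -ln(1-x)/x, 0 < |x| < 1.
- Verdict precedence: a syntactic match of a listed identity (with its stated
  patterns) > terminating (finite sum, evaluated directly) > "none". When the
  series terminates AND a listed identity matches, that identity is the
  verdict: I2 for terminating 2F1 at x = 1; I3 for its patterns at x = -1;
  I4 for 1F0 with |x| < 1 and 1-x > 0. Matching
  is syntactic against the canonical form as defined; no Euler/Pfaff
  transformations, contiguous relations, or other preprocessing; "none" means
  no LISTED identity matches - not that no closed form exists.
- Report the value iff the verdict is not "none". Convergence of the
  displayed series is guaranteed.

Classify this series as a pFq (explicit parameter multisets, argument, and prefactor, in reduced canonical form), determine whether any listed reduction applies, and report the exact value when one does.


With C = \frac{1}{2}: the canonical form is 2F1(-10, \frac{8}{7}; \frac{6}{5}; 1). Verdict: the Chu-Vandermonde identity I2 applies (terminating 2F1 at x = 1 with n = 10, b = 8/7, c = \frac{6}{5}). Sum: \frac{248818376938543}{129710364369699036}.

First insight: from the first term \frac{1}{2}: striking the common factor k + 1/2 reduces the term (prefactor 1/2).
Ratio: r(k) = 1 * (k-10) (k+\frac{8}{7}) / [(k+\frac{6}{5}) (k+1)] ; factor over Q: parameters, x = 1, and C = \frac{1}{2}.
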